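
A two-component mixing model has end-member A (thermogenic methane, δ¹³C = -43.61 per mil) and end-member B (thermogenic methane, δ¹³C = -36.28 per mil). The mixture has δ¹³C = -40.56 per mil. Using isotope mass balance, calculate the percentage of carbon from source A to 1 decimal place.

58.4%

δ_mix = f_A·δ_A + (1 − f_A)·δ_B  ⇒  f_A = (δ_mix − δ_B)/(δ_A − δ_B)
f_A = (-40.56 − (-36.28)) / (-43.61 − (-36.28))
f_A = -4.28 / -7.33 = 0.5839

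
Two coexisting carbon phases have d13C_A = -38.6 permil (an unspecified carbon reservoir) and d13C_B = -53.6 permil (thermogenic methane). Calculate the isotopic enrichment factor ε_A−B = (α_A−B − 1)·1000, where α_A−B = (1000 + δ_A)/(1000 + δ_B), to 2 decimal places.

α_A−B = (1000 + -38.6) / (1000 + -53.6) = 961.4 / 946.4 = 1.015850
ε_A−B = (1.015850 − 1) × 1000 = 15.850 permil
(The approximation ε ≈ δ_A − δ_B would give 15.0 permil.)

15.85 permil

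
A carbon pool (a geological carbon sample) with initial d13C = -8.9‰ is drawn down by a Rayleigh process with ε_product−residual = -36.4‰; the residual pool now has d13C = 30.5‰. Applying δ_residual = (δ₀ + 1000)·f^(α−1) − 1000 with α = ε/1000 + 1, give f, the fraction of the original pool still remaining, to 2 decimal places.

α − 1 = ε/1000 = -0.0364
(δ_res + 1000)/(δ₀ + 1000) = (30.5 + 1000)/(-8.9 + 1000) = 1030.5/991.1 = 1.039754
f = 1.039754^(1/-0.0364) = exp(ln(1.039754)/-0.0364) = exp(0.03898/-0.0364)
f = exp(-1.0710) = 0.3427

0.34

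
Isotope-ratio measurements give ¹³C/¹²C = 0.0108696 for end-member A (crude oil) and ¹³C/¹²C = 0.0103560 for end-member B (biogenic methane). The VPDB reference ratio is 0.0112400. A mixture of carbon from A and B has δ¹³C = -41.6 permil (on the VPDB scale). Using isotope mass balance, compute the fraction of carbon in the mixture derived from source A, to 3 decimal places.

0.811

δ_A = (0.0108696/0.0112400 − 1)×1000 = (0.967046 − 1)×1000 = -32.954 permil
δ_B = (0.0103560/0.0112400 − 1)×1000 = (0.921352 − 1)×1000 = -78.648 permil
f_A = (δ_mix − δ_B)/(δ_A − δ_B) = (-41.6 − (-78.648))/(-32.954 − (-78.648))
f_A = 37.048 / 45.694 = 0.8108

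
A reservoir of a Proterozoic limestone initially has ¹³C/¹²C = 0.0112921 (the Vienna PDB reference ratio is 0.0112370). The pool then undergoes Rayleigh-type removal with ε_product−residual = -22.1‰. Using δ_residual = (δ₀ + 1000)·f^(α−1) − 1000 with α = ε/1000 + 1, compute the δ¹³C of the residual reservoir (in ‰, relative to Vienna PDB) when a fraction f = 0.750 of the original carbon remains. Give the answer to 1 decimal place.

11.3‰

δ₀ = (0.0112921/0.0112370 − 1)×1000 = (1.004903 − 1)×1000 = 4.903‰
α − 1 = ε/1000 = -0.0221
f^(α−1) = 0.750^(-0.0221) = 1.006378
δ_res = (4.903 + 1000) × 1.006378 − 1000 = 1011.313 − 1000 = 11.31‰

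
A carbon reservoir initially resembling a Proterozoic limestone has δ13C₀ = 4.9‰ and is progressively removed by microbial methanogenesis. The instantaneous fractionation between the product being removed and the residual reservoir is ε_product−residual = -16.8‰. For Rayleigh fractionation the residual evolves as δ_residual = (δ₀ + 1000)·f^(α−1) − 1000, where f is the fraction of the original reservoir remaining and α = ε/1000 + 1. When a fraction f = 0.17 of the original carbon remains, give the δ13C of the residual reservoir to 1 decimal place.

Rayleigh residual: δ_res = (δ₀ + 1000)·f^(α−1) − 1000
α = ε/1000 + 1 = 0.98320, so α − 1 = -0.01680
f^(α−1) = 0.17^(-0.01680) = 1.030216
δ_res = (4.9 + 1000) × 1.030216 − 1000 = 1035.264 − 1000 = 35.26‰

35.3‰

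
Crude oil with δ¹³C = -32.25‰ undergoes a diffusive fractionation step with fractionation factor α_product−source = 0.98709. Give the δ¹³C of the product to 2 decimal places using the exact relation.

-44.74‰

δ_product = (δ_source + 1000)·α − 1000
δ_product = (-32.25 + 1000) × 0.98709 − 1000
δ_product = 955.256 − 1000 = -44.744‰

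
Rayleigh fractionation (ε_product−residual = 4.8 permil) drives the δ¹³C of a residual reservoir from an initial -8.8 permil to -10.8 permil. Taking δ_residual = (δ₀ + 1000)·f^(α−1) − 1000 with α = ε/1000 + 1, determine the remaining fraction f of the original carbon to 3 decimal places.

α − 1 = ε/1000 = 0.0048
(δ_res + 1000)/(δ₀ + 1000) = (-10.8 + 1000)/(-8.8 + 1000) = 989.2/991.2 = 0.997982
f = 0.997982^(1/0.0048) = exp(ln(0.997982)/0.0048) = exp(-0.00202/0.0048)
f = exp(-0.4208) = 0.6565

0.657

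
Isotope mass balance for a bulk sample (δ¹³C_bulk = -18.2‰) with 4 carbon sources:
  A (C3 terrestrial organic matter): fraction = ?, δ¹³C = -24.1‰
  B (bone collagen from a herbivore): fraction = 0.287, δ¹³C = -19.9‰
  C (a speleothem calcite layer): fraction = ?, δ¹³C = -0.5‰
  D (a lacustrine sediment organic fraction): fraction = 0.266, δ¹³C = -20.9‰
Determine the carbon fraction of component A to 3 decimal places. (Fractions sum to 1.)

0.284

Let f_A and f_C be the unknown fractions; fractions sum to 1 so f_A + f_C = 0.447.
Mass balance: Σ fᵢ·δᵢ = δ_bulk ⇒ f_A·(-24.1) + f_C·(-0.5) = -18.2 − (-11.271) = -6.929
Substitute f_C = 0.447 − f_A:
f_A·(-24.1 − -0.5) = -6.929 − 0.447×(-0.5) = -6.706
f_A = -6.706 / -23.6 = 0.2841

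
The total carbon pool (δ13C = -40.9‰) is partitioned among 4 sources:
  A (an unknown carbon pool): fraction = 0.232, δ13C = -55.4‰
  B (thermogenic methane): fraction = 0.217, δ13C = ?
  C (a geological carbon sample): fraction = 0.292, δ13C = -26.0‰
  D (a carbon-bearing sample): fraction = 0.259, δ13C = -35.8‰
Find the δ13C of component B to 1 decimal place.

Isotope mass balance: δ_bulk = Σ fᵢ·δᵢ.
-40.9 = 0.232×(-55.4) + 0.217×δ_B + 0.292×(-26.0) + 0.259×(-35.8)
0.217·δ_B = -40.9 − (-29.717) = -11.183
δ_B = -11.183 / 0.217 = -51.53‰

-51.5‰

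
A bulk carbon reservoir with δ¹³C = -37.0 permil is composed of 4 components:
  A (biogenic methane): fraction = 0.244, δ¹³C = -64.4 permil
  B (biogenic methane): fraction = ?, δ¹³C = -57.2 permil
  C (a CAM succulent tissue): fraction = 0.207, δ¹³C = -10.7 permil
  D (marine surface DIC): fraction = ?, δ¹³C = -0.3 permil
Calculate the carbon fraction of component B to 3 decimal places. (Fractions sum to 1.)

Let f_B and f_D be the unknown fractions; fractions sum to 1 so f_B + f_D = 0.549.
Mass balance: Σ fᵢ·δᵢ = δ_bulk ⇒ f_B·(-57.2) + f_D·(-0.3) = -37.0 − (-17.928) = -19.072
Substitute f_D = 0.549 − f_B:
f_B·(-57.2 − -0.3) = -19.072 − 0.549×(-0.3) = -18.907
f_B = -18.907 / -56.9 = 0.3323

0.332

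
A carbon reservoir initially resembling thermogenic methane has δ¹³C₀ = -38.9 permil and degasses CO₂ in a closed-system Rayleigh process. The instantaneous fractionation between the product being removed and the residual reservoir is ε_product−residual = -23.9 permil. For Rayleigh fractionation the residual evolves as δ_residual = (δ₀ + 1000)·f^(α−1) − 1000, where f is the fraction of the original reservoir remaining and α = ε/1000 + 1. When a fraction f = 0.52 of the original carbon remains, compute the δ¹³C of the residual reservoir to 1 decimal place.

-23.8 permil

Rayleigh residual: δ_res = (δ₀ + 1000)·f^(α−1) − 1000
α = ε/1000 + 1 = 0.97610, so α − 1 = -0.02390
f^(α−1) = 0.52^(-0.02390) = 1.015752
δ_res = (-38.9 + 1000) × 1.015752 − 1000 = 976.239 − 1000 = -23.76 permil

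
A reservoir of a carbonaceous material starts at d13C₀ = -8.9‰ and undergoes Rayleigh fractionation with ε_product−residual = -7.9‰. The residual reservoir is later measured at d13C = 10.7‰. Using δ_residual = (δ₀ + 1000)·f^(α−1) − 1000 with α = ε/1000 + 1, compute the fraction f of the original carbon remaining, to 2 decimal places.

0.08

α − 1 = ε/1000 = -0.0079
(δ_res + 1000)/(δ₀ + 1000) = (10.7 + 1000)/(-8.9 + 1000) = 1010.7/991.1 = 1.019776
f = 1.019776^(1/-0.0079) = exp(ln(1.019776)/-0.0079) = exp(0.01958/-0.0079)
f = exp(-2.4789) = 0.0838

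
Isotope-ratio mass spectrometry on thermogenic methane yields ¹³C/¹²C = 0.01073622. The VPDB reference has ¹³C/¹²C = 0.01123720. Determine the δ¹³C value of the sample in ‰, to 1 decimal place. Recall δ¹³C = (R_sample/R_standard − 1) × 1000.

-44.6‰

δ¹³C = (R_sample / R_standard − 1) × 1000
R_sample / R_standard = 0.01073622 / 0.01123720 = 0.955418
δ¹³C = (0.955418 − 1) × 1000 = -44.58‰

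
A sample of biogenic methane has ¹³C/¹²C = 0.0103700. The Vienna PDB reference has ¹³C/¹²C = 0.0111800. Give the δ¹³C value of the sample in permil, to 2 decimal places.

-72.45 permil

δ¹³C = (R_sample / R_standard − 1) × 1000
R_sample / R_standard = 0.0103700 / 0.0111800 = 0.927549
δ¹³C = (0.927549 − 1) × 1000 = -72.451 permil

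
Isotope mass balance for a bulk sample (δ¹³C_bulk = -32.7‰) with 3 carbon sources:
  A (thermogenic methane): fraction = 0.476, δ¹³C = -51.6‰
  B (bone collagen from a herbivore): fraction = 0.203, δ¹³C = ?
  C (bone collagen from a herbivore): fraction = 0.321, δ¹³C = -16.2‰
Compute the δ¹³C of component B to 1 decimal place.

-14.5‰

Isotope mass balance: δ_bulk = Σ fᵢ·δᵢ.
-32.7 = 0.476×(-51.6) + 0.203×δ_B + 0.321×(-16.2)
0.203·δ_B = -32.7 − (-29.762) = -2.938
δ_B = -2.938 / 0.203 = -14.47‰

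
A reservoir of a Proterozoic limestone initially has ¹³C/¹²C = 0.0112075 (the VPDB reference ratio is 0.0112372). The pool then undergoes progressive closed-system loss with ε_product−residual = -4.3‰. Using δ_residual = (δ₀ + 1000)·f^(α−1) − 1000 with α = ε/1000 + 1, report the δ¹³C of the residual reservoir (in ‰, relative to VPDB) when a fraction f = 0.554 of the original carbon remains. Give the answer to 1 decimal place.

δ₀ = (0.0112075/0.0112372 − 1)×1000 = (0.997357 − 1)×1000 = -2.643‰
α − 1 = ε/1000 = -0.0043
f^(α−1) = 0.554^(-0.0043) = 1.002543
δ_res = (-2.643 + 1000) × 1.002543 − 1000 = 999.893 − 1000 = -0.11‰

-0.1‰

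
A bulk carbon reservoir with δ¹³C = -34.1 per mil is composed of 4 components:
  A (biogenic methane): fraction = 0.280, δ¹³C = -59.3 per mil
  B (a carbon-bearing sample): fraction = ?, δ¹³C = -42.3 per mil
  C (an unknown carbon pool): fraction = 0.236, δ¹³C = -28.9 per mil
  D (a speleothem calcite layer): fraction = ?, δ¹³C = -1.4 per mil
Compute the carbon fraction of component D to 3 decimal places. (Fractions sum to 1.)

Let f_D and f_B be the unknown fractions; fractions sum to 1 so f_D + f_B = 0.484.
Mass balance: Σ fᵢ·δᵢ = δ_bulk ⇒ f_D·(-1.4) + f_B·(-42.3) = -34.1 − (-23.424) = -10.676
Substitute f_B = 0.484 − f_D:
f_D·(-1.4 − -42.3) = -10.676 − 0.484×(-42.3) = 9.798
f_D = 9.798 / 40.9 = 0.2396

0.240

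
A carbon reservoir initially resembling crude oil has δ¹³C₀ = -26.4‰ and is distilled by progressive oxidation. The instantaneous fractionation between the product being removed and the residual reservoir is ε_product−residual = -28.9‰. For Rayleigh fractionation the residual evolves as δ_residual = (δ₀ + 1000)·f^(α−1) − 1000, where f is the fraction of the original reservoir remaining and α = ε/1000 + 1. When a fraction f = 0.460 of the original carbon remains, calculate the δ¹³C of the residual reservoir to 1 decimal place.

-4.3‰

Rayleigh residual: δ_res = (δ₀ + 1000)·f^(α−1) − 1000
α = ε/1000 + 1 = 0.97110, so α − 1 = -0.02890
f^(α−1) = 0.460^(-0.02890) = 1.022695
δ_res = (-26.4 + 1000) × 1.022695 − 1000 = 995.696 − 1000 = -4.30‰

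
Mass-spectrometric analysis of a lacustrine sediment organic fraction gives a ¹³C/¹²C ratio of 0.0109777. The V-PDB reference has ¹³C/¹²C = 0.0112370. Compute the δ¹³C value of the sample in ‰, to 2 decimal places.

-23.08‰

δ¹³C = (R_sample / R_standard − 1) × 1000
R_sample / R_standard = 0.0109777 / 0.0112370 = 0.976924
δ¹³C = (0.976924 − 1) × 1000 = -23.076‰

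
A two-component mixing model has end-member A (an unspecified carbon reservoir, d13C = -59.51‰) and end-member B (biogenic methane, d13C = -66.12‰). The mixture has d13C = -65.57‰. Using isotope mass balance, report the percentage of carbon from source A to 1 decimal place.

8.3%

δ_mix = f_A·δ_A + (1 − f_A)·δ_B  ⇒  f_A = (δ_mix − δ_B)/(δ_A − δ_B)
f_A = (-65.57 − (-66.12)) / (-59.51 − (-66.12))
f_A = 0.55 / 6.61 = 0.0832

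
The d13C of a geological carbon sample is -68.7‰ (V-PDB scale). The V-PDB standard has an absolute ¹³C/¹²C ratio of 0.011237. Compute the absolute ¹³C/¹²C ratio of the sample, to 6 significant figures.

0.0104650

R_sample = R_standard × (d13C/1000 + 1)
R_sample = 0.011237 × (-68.7/1000 + 1) = 0.011237 × 0.931300
R_sample = 0.0104650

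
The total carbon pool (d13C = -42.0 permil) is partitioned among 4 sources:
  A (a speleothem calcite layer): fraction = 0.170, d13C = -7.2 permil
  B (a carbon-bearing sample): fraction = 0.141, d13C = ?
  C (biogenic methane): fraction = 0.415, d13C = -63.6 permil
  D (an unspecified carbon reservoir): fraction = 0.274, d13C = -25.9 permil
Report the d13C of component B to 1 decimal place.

Isotope mass balance: δ_bulk = Σ fᵢ·δᵢ.
-42.0 = 0.170×(-7.2) + 0.141×δ_B + 0.415×(-63.6) + 0.274×(-25.9)
0.141·δ_B = -42.0 − (-34.715) = -7.285
δ_B = -7.285 / 0.141 = -51.67 permil

-51.7 permil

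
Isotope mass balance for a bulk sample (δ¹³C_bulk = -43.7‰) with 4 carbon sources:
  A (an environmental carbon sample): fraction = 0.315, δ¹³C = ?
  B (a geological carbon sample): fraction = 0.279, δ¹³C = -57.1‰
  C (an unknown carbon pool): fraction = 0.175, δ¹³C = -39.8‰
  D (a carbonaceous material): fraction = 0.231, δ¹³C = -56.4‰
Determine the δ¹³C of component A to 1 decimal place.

Isotope mass balance: δ_bulk = Σ fᵢ·δᵢ.
-43.7 = 0.315×δ_A + 0.279×(-57.1) + 0.175×(-39.8) + 0.231×(-56.4)
0.315·δ_A = -43.7 − (-35.924) = -7.776
δ_A = -7.776 / 0.315 = -24.68‰

-24.7‰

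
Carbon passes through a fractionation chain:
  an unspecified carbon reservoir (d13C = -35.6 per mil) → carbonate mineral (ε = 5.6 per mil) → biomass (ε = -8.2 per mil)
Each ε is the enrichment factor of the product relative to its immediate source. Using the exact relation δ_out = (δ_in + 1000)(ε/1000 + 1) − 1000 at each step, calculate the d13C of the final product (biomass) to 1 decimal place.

-38.2 per mil

step 1: δ = (-35.60 + 1000)·(5.6/1000 + 1) − 1000 = -30.20 per mil
step 2: δ = (-30.20 + 1000)·(-8.2/1000 + 1) − 1000 = -38.15 per mil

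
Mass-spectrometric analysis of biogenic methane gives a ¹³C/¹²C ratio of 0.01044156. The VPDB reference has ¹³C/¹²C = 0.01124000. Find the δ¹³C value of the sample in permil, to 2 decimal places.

δ¹³C = (R_sample / R_standard − 1) × 1000
R_sample / R_standard = 0.01044156 / 0.01124000 = 0.928964
δ¹³C = (0.928964 − 1) × 1000 = -71.036 permil

-71.04 permil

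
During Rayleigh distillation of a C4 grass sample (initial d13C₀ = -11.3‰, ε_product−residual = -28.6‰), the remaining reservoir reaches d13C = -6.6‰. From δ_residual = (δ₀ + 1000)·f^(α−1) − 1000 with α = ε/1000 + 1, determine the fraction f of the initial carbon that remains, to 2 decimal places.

α − 1 = ε/1000 = -0.0286
(δ_res + 1000)/(δ₀ + 1000) = (-6.6 + 1000)/(-11.3 + 1000) = 993.4/988.7 = 1.004754
f = 1.004754^(1/-0.0286) = exp(ln(1.004754)/-0.0286) = exp(0.00474/-0.0286)
f = exp(-0.1658) = 0.8472

0.85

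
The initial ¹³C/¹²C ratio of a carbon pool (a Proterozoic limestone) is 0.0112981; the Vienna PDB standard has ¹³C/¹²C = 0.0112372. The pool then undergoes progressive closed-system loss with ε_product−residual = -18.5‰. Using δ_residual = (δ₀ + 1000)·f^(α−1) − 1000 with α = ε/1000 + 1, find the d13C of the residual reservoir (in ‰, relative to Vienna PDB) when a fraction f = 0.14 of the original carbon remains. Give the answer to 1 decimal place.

δ₀ = (0.0112981/0.0112372 − 1)×1000 = (1.005419 − 1)×1000 = 5.419‰
α − 1 = ε/1000 = -0.0185
f^(α−1) = 0.14^(-0.0185) = 1.037043
δ_res = (5.419 + 1000) × 1.037043 − 1000 = 1042.663 − 1000 = 42.66‰

42.7‰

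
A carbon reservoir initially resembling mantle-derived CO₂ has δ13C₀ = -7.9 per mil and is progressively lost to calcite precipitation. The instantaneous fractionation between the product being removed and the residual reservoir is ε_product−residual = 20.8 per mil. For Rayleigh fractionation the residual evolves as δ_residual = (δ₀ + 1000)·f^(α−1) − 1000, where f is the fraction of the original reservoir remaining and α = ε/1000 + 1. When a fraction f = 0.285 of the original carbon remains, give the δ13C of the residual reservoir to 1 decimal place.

Rayleigh residual: δ_res = (δ₀ + 1000)·f^(α−1) − 1000
α = ε/1000 + 1 = 1.02080, so α − 1 = 0.02080
f^(α−1) = 0.285^(0.02080) = 0.974228
δ_res = (-7.9 + 1000) × 0.974228 − 1000 = 966.532 − 1000 = -33.47 per mil

-33.5 per mil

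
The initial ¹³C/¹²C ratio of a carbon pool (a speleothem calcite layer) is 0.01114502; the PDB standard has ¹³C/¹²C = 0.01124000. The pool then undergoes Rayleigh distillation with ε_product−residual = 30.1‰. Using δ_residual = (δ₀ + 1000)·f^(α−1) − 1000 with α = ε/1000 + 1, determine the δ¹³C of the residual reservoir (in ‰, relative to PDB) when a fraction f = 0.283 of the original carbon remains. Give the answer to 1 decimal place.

-45.4‰

δ₀ = (0.01114502/0.01124000 − 1)×1000 = (0.991550 − 1)×1000 = -8.450‰
α − 1 = ε/1000 = 0.0301
f^(α−1) = 0.283^(0.0301) = 0.962717
δ_res = (-8.450 + 1000) × 0.962717 − 1000 = 954.582 − 1000 = -45.42‰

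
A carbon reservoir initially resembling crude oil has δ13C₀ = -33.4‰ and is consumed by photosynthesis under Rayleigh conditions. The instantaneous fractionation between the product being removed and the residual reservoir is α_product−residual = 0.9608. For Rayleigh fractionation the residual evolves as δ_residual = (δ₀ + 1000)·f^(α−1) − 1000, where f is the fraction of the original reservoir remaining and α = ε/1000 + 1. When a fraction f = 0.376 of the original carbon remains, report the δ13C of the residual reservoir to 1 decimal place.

Rayleigh residual: δ_res = (δ₀ + 1000)·f^(α−1) − 1000
α − 1 = -0.03920
f^(α−1) = 0.376^(-0.03920) = 1.039089
δ_res = (-33.4 + 1000) × 1.039089 − 1000 = 1004.383 − 1000 = 4.38‰

4.4‰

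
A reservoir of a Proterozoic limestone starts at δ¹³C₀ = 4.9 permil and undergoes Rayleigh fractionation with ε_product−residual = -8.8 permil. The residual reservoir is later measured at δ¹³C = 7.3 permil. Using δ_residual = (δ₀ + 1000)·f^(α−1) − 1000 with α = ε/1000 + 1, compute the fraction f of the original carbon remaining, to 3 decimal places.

α − 1 = ε/1000 = -0.0088
(δ_res + 1000)/(δ₀ + 1000) = (7.3 + 1000)/(4.9 + 1000) = 1007.3/1004.9 = 1.002388
f = 1.002388^(1/-0.0088) = exp(ln(1.002388)/-0.0088) = exp(0.00239/-0.0088)
f = exp(-0.2711) = 0.7626

0.763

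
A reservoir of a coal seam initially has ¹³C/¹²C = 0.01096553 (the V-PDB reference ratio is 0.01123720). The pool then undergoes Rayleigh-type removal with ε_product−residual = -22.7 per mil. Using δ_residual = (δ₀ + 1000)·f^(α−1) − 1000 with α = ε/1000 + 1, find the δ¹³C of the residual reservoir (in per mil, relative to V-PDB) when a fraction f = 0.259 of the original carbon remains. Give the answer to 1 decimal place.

δ₀ = (0.01096553/0.01123720 − 1)×1000 = (0.975824 − 1)×1000 = -24.176 per mil
α − 1 = ε/1000 = -0.0227
f^(α−1) = 0.259^(-0.0227) = 1.031141
δ_res = (-24.176 + 1000) × 1.031141 − 1000 = 1006.212 − 1000 = 6.21 per mil

6.2 per mil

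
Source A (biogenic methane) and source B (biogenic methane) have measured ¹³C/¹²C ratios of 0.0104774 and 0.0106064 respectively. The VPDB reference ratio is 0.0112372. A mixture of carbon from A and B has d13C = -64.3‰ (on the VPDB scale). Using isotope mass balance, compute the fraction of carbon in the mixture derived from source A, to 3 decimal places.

0.711

δ_A = (0.0104774/0.0112372 − 1)×1000 = (0.932385 − 1)×1000 = -67.615‰
δ_B = (0.0106064/0.0112372 − 1)×1000 = (0.943865 − 1)×1000 = -56.135‰
f_A = (δ_mix − δ_B)/(δ_A − δ_B) = (-64.3 − (-56.135))/(-67.615 − (-56.135))
f_A = -8.165 / -11.480 = 0.7113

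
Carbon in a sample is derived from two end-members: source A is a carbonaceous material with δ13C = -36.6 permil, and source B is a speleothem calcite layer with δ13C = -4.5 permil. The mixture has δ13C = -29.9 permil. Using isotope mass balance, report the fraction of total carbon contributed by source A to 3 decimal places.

0.791

δ_mix = f_A·δ_A + (1 − f_A)·δ_B  ⇒  f_A = (δ_mix − δ_B)/(δ_A − δ_B)
f_A = (-29.9 − (-4.5)) / (-36.6 − (-4.5))
f_A = -25.4 / -32.1 = 0.7913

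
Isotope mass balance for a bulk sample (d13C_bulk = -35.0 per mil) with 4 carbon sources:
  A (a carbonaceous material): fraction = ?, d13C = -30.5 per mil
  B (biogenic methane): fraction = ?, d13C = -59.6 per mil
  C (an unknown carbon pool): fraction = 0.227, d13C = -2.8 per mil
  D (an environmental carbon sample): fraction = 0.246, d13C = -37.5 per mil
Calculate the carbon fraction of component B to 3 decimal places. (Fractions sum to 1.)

Let f_B and f_A be the unknown fractions; fractions sum to 1 so f_B + f_A = 0.527.
Mass balance: Σ fᵢ·δᵢ = δ_bulk ⇒ f_B·(-59.6) + f_A·(-30.5) = -35.0 − (-9.861) = -25.139
Substitute f_A = 0.527 − f_B:
f_B·(-59.6 − -30.5) = -25.139 − 0.527×(-30.5) = -9.066
f_B = -9.066 / -29.1 = 0.3115

0.312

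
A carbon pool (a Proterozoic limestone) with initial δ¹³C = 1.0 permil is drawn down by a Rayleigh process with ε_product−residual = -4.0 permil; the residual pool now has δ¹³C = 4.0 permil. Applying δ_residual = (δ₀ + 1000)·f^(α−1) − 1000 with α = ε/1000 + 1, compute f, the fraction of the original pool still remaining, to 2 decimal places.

α − 1 = ε/1000 = -0.0040
(δ_res + 1000)/(δ₀ + 1000) = (4.0 + 1000)/(1.0 + 1000) = 1004.0/1001.0 = 1.002997
f = 1.002997^(1/-0.0040) = exp(ln(1.002997)/-0.0040) = exp(0.00299/-0.0040)
f = exp(-0.7481) = 0.4733

0.47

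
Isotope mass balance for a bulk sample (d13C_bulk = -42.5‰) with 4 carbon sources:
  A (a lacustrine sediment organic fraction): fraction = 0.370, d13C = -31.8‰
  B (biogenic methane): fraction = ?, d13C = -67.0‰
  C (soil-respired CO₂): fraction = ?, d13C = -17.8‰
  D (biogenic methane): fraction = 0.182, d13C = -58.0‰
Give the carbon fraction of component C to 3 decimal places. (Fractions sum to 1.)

Let f_C and f_B be the unknown fractions; fractions sum to 1 so f_C + f_B = 0.448.
Mass balance: Σ fᵢ·δᵢ = δ_bulk ⇒ f_C·(-17.8) + f_B·(-67.0) = -42.5 − (-22.322) = -20.178
Substitute f_B = 0.448 − f_C:
f_C·(-17.8 − -67.0) = -20.178 − 0.448×(-67.0) = 9.838
f_C = 9.838 / 49.2 = 0.2000

0.200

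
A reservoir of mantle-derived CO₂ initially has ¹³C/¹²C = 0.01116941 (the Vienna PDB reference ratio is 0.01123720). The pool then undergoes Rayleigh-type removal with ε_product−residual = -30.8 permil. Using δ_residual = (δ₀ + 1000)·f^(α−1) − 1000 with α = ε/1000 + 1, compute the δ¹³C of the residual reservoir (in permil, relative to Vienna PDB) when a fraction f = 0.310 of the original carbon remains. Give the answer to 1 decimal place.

30.5 permil

δ₀ = (0.01116941/0.01123720 − 1)×1000 = (0.993967 − 1)×1000 = -6.033 permil
α − 1 = ε/1000 = -0.0308
f^(α−1) = 0.310^(-0.0308) = 1.036731
δ_res = (-6.033 + 1000) × 1.036731 − 1000 = 1030.477 − 1000 = 30.48 permil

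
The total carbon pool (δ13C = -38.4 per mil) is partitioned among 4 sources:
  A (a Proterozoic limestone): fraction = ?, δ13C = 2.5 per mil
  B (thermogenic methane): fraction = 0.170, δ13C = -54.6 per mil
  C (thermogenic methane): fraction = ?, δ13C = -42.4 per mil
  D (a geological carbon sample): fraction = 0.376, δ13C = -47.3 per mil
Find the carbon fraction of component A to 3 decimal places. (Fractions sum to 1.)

0.176

Let f_A and f_C be the unknown fractions; fractions sum to 1 so f_A + f_C = 0.454.
Mass balance: Σ fᵢ·δᵢ = δ_bulk ⇒ f_A·(2.5) + f_C·(-42.4) = -38.4 − (-27.067) = -11.333
Substitute f_C = 0.454 − f_A:
f_A·(2.5 − -42.4) = -11.333 − 0.454×(-42.4) = 7.916
f_A = 7.916 / 44.9 = 0.1763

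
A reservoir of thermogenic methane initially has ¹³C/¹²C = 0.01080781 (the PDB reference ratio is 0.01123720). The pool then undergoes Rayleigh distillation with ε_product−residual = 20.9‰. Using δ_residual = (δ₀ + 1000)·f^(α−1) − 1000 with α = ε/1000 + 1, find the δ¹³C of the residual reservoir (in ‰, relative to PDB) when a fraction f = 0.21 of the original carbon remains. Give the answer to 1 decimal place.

-69.1‰

δ₀ = (0.01080781/0.01123720 − 1)×1000 = (0.961789 − 1)×1000 = -38.211‰
α − 1 = ε/1000 = 0.0209
f^(α−1) = 0.21^(0.0209) = 0.967909
δ_res = (-38.211 + 1000) × 0.967909 − 1000 = 930.923 − 1000 = -69.08‰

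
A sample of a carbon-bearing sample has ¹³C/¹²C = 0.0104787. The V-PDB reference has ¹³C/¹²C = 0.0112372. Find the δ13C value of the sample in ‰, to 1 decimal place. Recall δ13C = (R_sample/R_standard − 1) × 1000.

-67.5‰

δ13C = (R_sample / R_standard − 1) × 1000
R_sample / R_standard = 0.0104787 / 0.0112372 = 0.932501
δ13C = (0.932501 − 1) × 1000 = -67.50‰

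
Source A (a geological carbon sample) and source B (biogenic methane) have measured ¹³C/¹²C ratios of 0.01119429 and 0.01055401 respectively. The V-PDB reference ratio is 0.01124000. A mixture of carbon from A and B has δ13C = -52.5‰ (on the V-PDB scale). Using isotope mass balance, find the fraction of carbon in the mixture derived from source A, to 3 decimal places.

0.150

δ_A = (0.01119429/0.01124000 − 1)×1000 = (0.995933 − 1)×1000 = -4.067‰
δ_B = (0.01055401/0.01124000 − 1)×1000 = (0.938969 − 1)×1000 = -61.031‰
f_A = (δ_mix − δ_B)/(δ_A − δ_B) = (-52.5 − (-61.031))/(-4.067 − (-61.031))
f_A = 8.531 / 56.964 = 0.1498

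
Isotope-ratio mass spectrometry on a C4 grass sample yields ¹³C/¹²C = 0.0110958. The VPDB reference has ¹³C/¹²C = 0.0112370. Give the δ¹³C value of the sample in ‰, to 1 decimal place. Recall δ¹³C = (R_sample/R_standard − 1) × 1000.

δ¹³C = (R_sample / R_standard − 1) × 1000
R_sample / R_standard = 0.0110958 / 0.0112370 = 0.987434
δ¹³C = (0.987434 − 1) × 1000 = -12.57‰

-12.6‰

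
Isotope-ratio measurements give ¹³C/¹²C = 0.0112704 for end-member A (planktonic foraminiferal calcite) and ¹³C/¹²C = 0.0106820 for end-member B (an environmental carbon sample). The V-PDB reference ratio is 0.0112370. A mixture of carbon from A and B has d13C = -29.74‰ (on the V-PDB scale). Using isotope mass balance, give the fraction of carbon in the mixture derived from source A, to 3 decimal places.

δ_A = (0.0112704/0.0112370 − 1)×1000 = (1.002972 − 1)×1000 = 2.972‰
δ_B = (0.0106820/0.0112370 − 1)×1000 = (0.950610 − 1)×1000 = -49.390‰
f_A = (δ_mix − δ_B)/(δ_A − δ_B) = (-29.74 − (-49.390))/(2.972 − (-49.390))
f_A = 19.650 / 52.363 = 0.3753

0.375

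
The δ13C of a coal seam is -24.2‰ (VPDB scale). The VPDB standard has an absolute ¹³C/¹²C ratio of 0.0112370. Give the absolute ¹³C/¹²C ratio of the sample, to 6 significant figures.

R_sample = R_standard × (δ13C/1000 + 1)
R_sample = 0.0112370 × (-24.2/1000 + 1) = 0.0112370 × 0.975800
R_sample = 0.0109651

0.0109651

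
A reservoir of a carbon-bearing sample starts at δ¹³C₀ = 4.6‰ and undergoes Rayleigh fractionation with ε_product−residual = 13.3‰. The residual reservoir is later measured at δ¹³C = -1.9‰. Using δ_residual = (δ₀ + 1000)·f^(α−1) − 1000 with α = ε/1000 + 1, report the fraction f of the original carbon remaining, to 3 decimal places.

0.614

α − 1 = ε/1000 = 0.0133
(δ_res + 1000)/(δ₀ + 1000) = (-1.9 + 1000)/(4.6 + 1000) = 998.1/1004.6 = 0.993530
f = 0.993530^(1/0.0133) = exp(ln(0.993530)/0.0133) = exp(-0.00649/0.0133)
f = exp(-0.4881) = 0.6138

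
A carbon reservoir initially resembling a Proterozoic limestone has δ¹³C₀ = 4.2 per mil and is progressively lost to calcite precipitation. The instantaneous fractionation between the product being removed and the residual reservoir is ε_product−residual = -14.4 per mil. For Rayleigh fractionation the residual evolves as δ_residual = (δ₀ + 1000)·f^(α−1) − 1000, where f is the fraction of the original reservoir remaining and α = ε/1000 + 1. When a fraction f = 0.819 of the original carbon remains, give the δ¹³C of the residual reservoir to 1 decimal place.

7.1 per mil

Rayleigh residual: δ_res = (δ₀ + 1000)·f^(α−1) − 1000
α = ε/1000 + 1 = 0.98560, so α − 1 = -0.01440
f^(α−1) = 0.819^(-0.01440) = 1.002879
δ_res = (4.2 + 1000) × 1.002879 − 1000 = 1007.091 − 1000 = 7.09 per mil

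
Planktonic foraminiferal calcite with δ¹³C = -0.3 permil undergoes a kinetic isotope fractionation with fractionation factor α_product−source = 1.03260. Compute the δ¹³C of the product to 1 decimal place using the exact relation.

δ_product = (δ_source + 1000)·α − 1000
δ_product = (-0.3 + 1000) × 1.03260 − 1000
δ_product = 1032.290 − 1000 = 32.29 permil

32.3 permil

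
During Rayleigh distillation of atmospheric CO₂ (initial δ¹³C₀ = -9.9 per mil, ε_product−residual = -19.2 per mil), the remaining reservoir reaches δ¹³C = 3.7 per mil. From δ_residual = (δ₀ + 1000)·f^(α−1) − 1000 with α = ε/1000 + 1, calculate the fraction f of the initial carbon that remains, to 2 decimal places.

α − 1 = ε/1000 = -0.0192
(δ_res + 1000)/(δ₀ + 1000) = (3.7 + 1000)/(-9.9 + 1000) = 1003.7/990.1 = 1.013736
f = 1.013736^(1/-0.0192) = exp(ln(1.013736)/-0.0192) = exp(0.01364/-0.0192)
f = exp(-0.7105) = 0.4914

0.49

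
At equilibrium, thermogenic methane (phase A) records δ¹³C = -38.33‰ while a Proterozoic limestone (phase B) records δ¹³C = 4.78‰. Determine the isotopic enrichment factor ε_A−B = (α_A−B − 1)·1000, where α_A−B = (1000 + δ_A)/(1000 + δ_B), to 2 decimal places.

-42.90‰

α_A−B = (1000 + -38.33) / (1000 + 4.78) = 961.67 / 1004.78 = 0.957095
ε_A−B = (0.957095 − 1) × 1000 = -42.905‰
(The approximation ε ≈ δ_A − δ_B would give -43.11‰.)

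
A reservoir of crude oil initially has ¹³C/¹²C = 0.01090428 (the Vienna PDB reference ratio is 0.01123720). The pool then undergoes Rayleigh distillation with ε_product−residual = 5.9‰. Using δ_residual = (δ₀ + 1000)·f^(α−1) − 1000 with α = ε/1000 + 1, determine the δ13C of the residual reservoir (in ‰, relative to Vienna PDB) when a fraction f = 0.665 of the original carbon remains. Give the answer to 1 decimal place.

δ₀ = (0.01090428/0.01123720 − 1)×1000 = (0.970373 − 1)×1000 = -29.627‰
α − 1 = ε/1000 = 0.0059
f^(α−1) = 0.665^(0.0059) = 0.997596
δ_res = (-29.627 + 1000) × 0.997596 − 1000 = 968.041 − 1000 = -31.96‰

-32.0‰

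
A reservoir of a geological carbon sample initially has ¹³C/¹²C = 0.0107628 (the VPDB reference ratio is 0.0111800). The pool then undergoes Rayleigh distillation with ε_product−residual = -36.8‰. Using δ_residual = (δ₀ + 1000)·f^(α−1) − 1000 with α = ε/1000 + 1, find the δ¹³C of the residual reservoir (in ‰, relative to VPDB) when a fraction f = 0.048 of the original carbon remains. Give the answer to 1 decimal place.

76.5‰

δ₀ = (0.0107628/0.0111800 − 1)×1000 = (0.962683 − 1)×1000 = -37.317‰
α − 1 = ε/1000 = -0.0368
f^(α−1) = 0.048^(-0.0368) = 1.118228
δ_res = (-37.317 + 1000) × 1.118228 − 1000 = 1076.499 − 1000 = 76.50‰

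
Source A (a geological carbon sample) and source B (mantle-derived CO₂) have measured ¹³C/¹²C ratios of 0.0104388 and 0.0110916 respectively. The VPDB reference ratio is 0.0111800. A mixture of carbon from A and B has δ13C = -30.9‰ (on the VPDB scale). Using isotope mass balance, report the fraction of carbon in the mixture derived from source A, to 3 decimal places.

0.394

δ_A = (0.0104388/0.0111800 − 1)×1000 = (0.933703 − 1)×1000 = -66.297‰
δ_B = (0.0110916/0.0111800 − 1)×1000 = (0.992093 − 1)×1000 = -7.907‰
f_A = (δ_mix − δ_B)/(δ_A − δ_B) = (-30.9 − (-7.907))/(-66.297 − (-7.907))
f_A = -22.993 / -58.390 = 0.3938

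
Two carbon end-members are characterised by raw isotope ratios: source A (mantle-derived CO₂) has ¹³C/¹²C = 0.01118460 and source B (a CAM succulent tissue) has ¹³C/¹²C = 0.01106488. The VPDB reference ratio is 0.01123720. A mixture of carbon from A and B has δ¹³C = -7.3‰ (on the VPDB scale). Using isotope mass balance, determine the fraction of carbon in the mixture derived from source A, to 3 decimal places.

0.754

δ_A = (0.01118460/0.01123720 − 1)×1000 = (0.995319 − 1)×1000 = -4.681‰
δ_B = (0.01106488/0.01123720 − 1)×1000 = (0.984665 − 1)×1000 = -15.335‰
f_A = (δ_mix − δ_B)/(δ_A − δ_B) = (-7.3 − (-15.335))/(-4.681 − (-15.335))
f_A = 8.035 / 10.654 = 0.7542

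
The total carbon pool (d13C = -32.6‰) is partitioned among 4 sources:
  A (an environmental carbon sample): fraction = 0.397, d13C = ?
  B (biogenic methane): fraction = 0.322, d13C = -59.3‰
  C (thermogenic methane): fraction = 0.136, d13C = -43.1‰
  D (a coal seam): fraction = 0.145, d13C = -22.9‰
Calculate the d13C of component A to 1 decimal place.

Isotope mass balance: δ_bulk = Σ fᵢ·δᵢ.
-32.6 = 0.397×δ_A + 0.322×(-59.3) + 0.136×(-43.1) + 0.145×(-22.9)
0.397·δ_A = -32.6 − (-28.277) = -4.323
δ_A = -4.323 / 0.397 = -10.89‰

-10.9‰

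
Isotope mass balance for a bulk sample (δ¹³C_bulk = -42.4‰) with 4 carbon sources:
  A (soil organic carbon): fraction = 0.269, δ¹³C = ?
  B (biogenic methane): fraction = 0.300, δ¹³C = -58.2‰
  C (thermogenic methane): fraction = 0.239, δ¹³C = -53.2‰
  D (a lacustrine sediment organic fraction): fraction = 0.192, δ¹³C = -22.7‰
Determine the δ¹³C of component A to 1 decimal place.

Isotope mass balance: δ_bulk = Σ fᵢ·δᵢ.
-42.4 = 0.269×δ_A + 0.300×(-58.2) + 0.239×(-53.2) + 0.192×(-22.7)
0.269·δ_A = -42.4 − (-34.533) = -7.867
δ_A = -7.867 / 0.269 = -29.24‰

-29.2‰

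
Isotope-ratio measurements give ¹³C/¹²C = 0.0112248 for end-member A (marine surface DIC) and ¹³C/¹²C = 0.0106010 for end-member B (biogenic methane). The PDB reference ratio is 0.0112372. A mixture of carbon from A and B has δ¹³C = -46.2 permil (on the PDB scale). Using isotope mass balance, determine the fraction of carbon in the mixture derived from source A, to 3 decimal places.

0.188

δ_A = (0.0112248/0.0112372 − 1)×1000 = (0.998897 − 1)×1000 = -1.103 permil
δ_B = (0.0106010/0.0112372 − 1)×1000 = (0.943384 − 1)×1000 = -56.616 permil
f_A = (δ_mix − δ_B)/(δ_A − δ_B) = (-46.2 − (-56.616))/(-1.103 − (-56.616))
f_A = 10.416 / 55.512 = 0.1876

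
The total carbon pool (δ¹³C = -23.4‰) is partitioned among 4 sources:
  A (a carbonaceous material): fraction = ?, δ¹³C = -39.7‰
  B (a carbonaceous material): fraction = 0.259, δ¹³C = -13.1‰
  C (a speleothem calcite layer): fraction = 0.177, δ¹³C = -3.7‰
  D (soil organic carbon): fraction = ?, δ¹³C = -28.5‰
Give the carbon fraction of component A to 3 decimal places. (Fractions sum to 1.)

Let f_A and f_D be the unknown fractions; fractions sum to 1 so f_A + f_D = 0.564.
Mass balance: Σ fᵢ·δᵢ = δ_bulk ⇒ f_A·(-39.7) + f_D·(-28.5) = -23.4 − (-4.048) = -19.352
Substitute f_D = 0.564 − f_A:
f_A·(-39.7 − -28.5) = -19.352 − 0.564×(-28.5) = -3.278
f_A = -3.278 / -11.2 = 0.2927

0.293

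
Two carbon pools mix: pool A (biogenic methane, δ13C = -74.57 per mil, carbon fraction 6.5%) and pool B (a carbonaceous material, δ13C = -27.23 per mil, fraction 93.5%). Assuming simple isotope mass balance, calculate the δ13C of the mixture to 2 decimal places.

δ_mix = f_A·δ_A + f_B·δ_B
δ_mix = 0.065 × (-74.57) + 0.935 × (-27.23)
δ_mix = -4.847 + -25.460 = -30.307 per mil

-30.31 per mil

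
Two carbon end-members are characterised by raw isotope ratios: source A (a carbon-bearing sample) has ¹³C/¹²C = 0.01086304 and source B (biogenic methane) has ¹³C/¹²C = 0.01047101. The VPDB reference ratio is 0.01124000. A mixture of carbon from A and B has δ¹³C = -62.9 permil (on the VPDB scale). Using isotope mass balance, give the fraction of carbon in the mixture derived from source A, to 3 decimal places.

0.158

δ_A = (0.01086304/0.01124000 − 1)×1000 = (0.966463 − 1)×1000 = -33.537 permil
δ_B = (0.01047101/0.01124000 − 1)×1000 = (0.931585 − 1)×1000 = -68.415 permil
f_A = (δ_mix − δ_B)/(δ_A − δ_B) = (-62.9 − (-68.415))/(-33.537 − (-68.415))
f_A = 5.515 / 34.878 = 0.1581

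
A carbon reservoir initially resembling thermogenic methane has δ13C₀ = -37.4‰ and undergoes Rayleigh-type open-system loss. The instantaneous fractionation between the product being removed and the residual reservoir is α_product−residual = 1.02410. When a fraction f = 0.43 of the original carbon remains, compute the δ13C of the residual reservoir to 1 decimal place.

-56.8‰

Rayleigh residual: δ_res = (δ₀ + 1000)·f^(α−1) − 1000
α − 1 = 0.02410
f^(α−1) = 0.43^(0.02410) = 0.979866
δ_res = (-37.4 + 1000) × 0.979866 − 1000 = 943.219 − 1000 = -56.78‰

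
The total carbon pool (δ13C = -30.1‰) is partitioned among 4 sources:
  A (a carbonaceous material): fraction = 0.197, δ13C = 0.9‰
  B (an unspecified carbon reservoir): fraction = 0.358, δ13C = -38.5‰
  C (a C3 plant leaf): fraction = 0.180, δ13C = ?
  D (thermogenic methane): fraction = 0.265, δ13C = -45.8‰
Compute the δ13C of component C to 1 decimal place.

Isotope mass balance: δ_bulk = Σ fᵢ·δᵢ.
-30.1 = 0.197×(0.9) + 0.358×(-38.5) + 0.180×δ_C + 0.265×(-45.8)
0.180·δ_C = -30.1 − (-25.743) = -4.357
δ_C = -4.357 / 0.180 = -24.21‰

-24.2‰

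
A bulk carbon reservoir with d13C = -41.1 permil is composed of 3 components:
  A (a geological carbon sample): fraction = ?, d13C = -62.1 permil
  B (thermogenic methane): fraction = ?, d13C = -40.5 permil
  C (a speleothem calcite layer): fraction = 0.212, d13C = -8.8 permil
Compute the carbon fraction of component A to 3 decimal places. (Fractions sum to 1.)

Let f_A and f_B be the unknown fractions; fractions sum to 1 so f_A + f_B = 0.788.
Mass balance: Σ fᵢ·δᵢ = δ_bulk ⇒ f_A·(-62.1) + f_B·(-40.5) = -41.1 − (-1.866) = -39.234
Substitute f_B = 0.788 − f_A:
f_A·(-62.1 − -40.5) = -39.234 − 0.788×(-40.5) = -7.320
f_A = -7.320 / -21.6 = 0.3389

0.339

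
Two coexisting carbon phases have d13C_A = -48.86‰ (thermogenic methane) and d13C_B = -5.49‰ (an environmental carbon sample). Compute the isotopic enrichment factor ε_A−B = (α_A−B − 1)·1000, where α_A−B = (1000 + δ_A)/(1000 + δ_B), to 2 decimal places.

α_A−B = (1000 + -48.86) / (1000 + -5.49) = 951.14 / 994.51 = 0.956391
ε_A−B = (0.956391 − 1) × 1000 = -43.609‰
(The approximation ε ≈ δ_A − δ_B would give -43.37‰.)

-43.61‰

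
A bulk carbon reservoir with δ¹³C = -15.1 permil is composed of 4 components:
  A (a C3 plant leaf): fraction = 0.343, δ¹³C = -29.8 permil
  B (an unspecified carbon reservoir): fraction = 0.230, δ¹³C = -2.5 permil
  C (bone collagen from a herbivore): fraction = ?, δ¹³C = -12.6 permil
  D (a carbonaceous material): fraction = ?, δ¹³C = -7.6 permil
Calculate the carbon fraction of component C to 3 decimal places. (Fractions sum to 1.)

Let f_C and f_D be the unknown fractions; fractions sum to 1 so f_C + f_D = 0.427.
Mass balance: Σ fᵢ·δᵢ = δ_bulk ⇒ f_C·(-12.6) + f_D·(-7.6) = -15.1 − (-10.796) = -4.304
Substitute f_D = 0.427 − f_C:
f_C·(-12.6 − -7.6) = -4.304 − 0.427×(-7.6) = -1.058
f_C = -1.058 / -5.0 = 0.2117

0.212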